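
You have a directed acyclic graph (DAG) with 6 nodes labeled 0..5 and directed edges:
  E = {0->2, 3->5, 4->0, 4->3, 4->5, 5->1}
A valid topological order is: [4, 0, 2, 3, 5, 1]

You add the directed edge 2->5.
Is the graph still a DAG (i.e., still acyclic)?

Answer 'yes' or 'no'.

Answer: yes

Derivation:
Given toposort: [4, 0, 2, 3, 5, 1]
Position of 2: index 2; position of 5: index 4
New edge 2->5: forward
Forward edge: respects the existing order. Still a DAG, same toposort still valid.
Still a DAG? yes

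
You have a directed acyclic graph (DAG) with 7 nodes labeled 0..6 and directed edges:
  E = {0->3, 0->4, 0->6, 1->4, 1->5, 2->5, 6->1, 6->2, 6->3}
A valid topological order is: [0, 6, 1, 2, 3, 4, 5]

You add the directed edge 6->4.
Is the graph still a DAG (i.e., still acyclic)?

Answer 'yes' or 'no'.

Given toposort: [0, 6, 1, 2, 3, 4, 5]
Position of 6: index 1; position of 4: index 5
New edge 6->4: forward
Forward edge: respects the existing order. Still a DAG, same toposort still valid.
Still a DAG? yes

Answer: yes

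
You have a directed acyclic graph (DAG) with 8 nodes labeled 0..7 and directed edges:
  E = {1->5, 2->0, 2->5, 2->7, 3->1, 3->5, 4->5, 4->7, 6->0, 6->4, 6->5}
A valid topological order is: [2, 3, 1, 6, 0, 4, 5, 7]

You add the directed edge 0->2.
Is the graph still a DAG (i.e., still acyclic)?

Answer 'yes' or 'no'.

Answer: no

Derivation:
Given toposort: [2, 3, 1, 6, 0, 4, 5, 7]
Position of 0: index 4; position of 2: index 0
New edge 0->2: backward (u after v in old order)
Backward edge: old toposort is now invalid. Check if this creates a cycle.
Does 2 already reach 0? Reachable from 2: [0, 2, 5, 7]. YES -> cycle!
Still a DAG? no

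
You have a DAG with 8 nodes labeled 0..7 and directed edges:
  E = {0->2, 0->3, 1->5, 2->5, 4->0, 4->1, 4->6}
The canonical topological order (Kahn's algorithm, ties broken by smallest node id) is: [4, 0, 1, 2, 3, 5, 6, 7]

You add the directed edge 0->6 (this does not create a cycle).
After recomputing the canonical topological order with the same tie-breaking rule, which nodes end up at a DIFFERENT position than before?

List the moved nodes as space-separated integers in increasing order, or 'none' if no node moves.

Answer: none

Derivation:
Old toposort: [4, 0, 1, 2, 3, 5, 6, 7]
Added edge 0->6
Recompute Kahn (smallest-id tiebreak):
  initial in-degrees: [1, 1, 1, 1, 0, 2, 2, 0]
  ready (indeg=0): [4, 7]
  pop 4: indeg[0]->0; indeg[1]->0; indeg[6]->1 | ready=[0, 1, 7] | order so far=[4]
  pop 0: indeg[2]->0; indeg[3]->0; indeg[6]->0 | ready=[1, 2, 3, 6, 7] | order so far=[4, 0]
  pop 1: indeg[5]->1 | ready=[2, 3, 6, 7] | order so far=[4, 0, 1]
  pop 2: indeg[5]->0 | ready=[3, 5, 6, 7] | order so far=[4, 0, 1, 2]
  pop 3: no out-edges | ready=[5, 6, 7] | order so far=[4, 0, 1, 2, 3]
  pop 5: no out-edges | ready=[6, 7] | order so far=[4, 0, 1, 2, 3, 5]
  pop 6: no out-edges | ready=[7] | order so far=[4, 0, 1, 2, 3, 5, 6]
  pop 7: no out-edges | ready=[] | order so far=[4, 0, 1, 2, 3, 5, 6, 7]
New canonical toposort: [4, 0, 1, 2, 3, 5, 6, 7]
Compare positions:
  Node 0: index 1 -> 1 (same)
  Node 1: index 2 -> 2 (same)
  Node 2: index 3 -> 3 (same)
  Node 3: index 4 -> 4 (same)
  Node 4: index 0 -> 0 (same)
  Node 5: index 5 -> 5 (same)
  Node 6: index 6 -> 6 (same)
  Node 7: index 7 -> 7 (same)
Nodes that changed position: none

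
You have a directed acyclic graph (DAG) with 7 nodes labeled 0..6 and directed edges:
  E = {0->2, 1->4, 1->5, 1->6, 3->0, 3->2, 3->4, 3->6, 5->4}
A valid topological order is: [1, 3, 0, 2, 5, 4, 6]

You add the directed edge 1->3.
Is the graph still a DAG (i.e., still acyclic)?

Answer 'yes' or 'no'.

Answer: yes

Derivation:
Given toposort: [1, 3, 0, 2, 5, 4, 6]
Position of 1: index 0; position of 3: index 1
New edge 1->3: forward
Forward edge: respects the existing order. Still a DAG, same toposort still valid.
Still a DAG? yes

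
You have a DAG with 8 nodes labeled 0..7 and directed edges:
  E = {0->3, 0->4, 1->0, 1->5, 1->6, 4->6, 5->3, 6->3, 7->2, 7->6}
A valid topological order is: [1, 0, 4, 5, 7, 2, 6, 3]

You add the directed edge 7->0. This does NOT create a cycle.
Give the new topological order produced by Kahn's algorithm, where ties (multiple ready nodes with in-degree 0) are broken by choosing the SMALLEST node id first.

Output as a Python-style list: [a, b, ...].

Old toposort: [1, 0, 4, 5, 7, 2, 6, 3]
Added edge: 7->0
Position of 7 (4) > position of 0 (1). Must reorder: 7 must now come before 0.
Run Kahn's algorithm (break ties by smallest node id):
  initial in-degrees: [2, 0, 1, 3, 1, 1, 3, 0]
  ready (indeg=0): [1, 7]
  pop 1: indeg[0]->1; indeg[5]->0; indeg[6]->2 | ready=[5, 7] | order so far=[1]
  pop 5: indeg[3]->2 | ready=[7] | order so far=[1, 5]
  pop 7: indeg[0]->0; indeg[2]->0; indeg[6]->1 | ready=[0, 2] | order so far=[1, 5, 7]
  pop 0: indeg[3]->1; indeg[4]->0 | ready=[2, 4] | order so far=[1, 5, 7, 0]
  pop 2: no out-edges | ready=[4] | order so far=[1, 5, 7, 0, 2]
  pop 4: indeg[6]->0 | ready=[6] | order so far=[1, 5, 7, 0, 2, 4]
  pop 6: indeg[3]->0 | ready=[3] | order so far=[1, 5, 7, 0, 2, 4, 6]
  pop 3: no out-edges | ready=[] | order so far=[1, 5, 7, 0, 2, 4, 6, 3]
  Result: [1, 5, 7, 0, 2, 4, 6, 3]

Answer: [1, 5, 7, 0, 2, 4, 6, 3]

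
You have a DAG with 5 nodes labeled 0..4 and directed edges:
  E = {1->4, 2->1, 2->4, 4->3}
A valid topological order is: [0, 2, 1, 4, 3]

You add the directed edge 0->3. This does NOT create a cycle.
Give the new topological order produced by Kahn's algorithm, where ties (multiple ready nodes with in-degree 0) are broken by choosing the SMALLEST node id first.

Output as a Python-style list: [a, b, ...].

Answer: [0, 2, 1, 4, 3]

Derivation:
Old toposort: [0, 2, 1, 4, 3]
Added edge: 0->3
Position of 0 (0) < position of 3 (4). Old order still valid.
Run Kahn's algorithm (break ties by smallest node id):
  initial in-degrees: [0, 1, 0, 2, 2]
  ready (indeg=0): [0, 2]
  pop 0: indeg[3]->1 | ready=[2] | order so far=[0]
  pop 2: indeg[1]->0; indeg[4]->1 | ready=[1] | order so far=[0, 2]
  pop 1: indeg[4]->0 | ready=[4] | order so far=[0, 2, 1]
  pop 4: indeg[3]->0 | ready=[3] | order so far=[0, 2, 1, 4]
  pop 3: no out-edges | ready=[] | order so far=[0, 2, 1, 4, 3]
  Result: [0, 2, 1, 4, 3]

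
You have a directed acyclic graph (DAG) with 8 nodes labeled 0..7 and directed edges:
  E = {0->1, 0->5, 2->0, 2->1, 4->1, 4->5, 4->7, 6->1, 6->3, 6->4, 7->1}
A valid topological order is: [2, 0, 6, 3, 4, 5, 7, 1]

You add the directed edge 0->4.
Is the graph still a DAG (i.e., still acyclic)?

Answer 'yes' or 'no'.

Given toposort: [2, 0, 6, 3, 4, 5, 7, 1]
Position of 0: index 1; position of 4: index 4
New edge 0->4: forward
Forward edge: respects the existing order. Still a DAG, same toposort still valid.
Still a DAG? yes

Answer: yes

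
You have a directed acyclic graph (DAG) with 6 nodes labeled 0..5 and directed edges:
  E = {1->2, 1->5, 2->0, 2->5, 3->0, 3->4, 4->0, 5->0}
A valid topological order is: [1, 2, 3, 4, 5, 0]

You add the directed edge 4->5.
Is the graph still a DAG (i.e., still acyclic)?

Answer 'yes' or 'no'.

Given toposort: [1, 2, 3, 4, 5, 0]
Position of 4: index 3; position of 5: index 4
New edge 4->5: forward
Forward edge: respects the existing order. Still a DAG, same toposort still valid.
Still a DAG? yes

Answer: yes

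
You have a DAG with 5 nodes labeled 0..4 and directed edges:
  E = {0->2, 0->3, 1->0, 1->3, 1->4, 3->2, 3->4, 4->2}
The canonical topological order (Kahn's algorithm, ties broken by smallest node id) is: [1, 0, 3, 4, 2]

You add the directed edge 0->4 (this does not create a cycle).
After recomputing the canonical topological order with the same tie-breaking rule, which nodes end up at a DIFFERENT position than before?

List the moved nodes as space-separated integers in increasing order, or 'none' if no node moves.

Answer: none

Derivation:
Old toposort: [1, 0, 3, 4, 2]
Added edge 0->4
Recompute Kahn (smallest-id tiebreak):
  initial in-degrees: [1, 0, 3, 2, 3]
  ready (indeg=0): [1]
  pop 1: indeg[0]->0; indeg[3]->1; indeg[4]->2 | ready=[0] | order so far=[1]
  pop 0: indeg[2]->2; indeg[3]->0; indeg[4]->1 | ready=[3] | order so far=[1, 0]
  pop 3: indeg[2]->1; indeg[4]->0 | ready=[4] | order so far=[1, 0, 3]
  pop 4: indeg[2]->0 | ready=[2] | order so far=[1, 0, 3, 4]
  pop 2: no out-edges | ready=[] | order so far=[1, 0, 3, 4, 2]
New canonical toposort: [1, 0, 3, 4, 2]
Compare positions:
  Node 0: index 1 -> 1 (same)
  Node 1: index 0 -> 0 (same)
  Node 2: index 4 -> 4 (same)
  Node 3: index 2 -> 2 (same)
  Node 4: index 3 -> 3 (same)
Nodes that changed position: none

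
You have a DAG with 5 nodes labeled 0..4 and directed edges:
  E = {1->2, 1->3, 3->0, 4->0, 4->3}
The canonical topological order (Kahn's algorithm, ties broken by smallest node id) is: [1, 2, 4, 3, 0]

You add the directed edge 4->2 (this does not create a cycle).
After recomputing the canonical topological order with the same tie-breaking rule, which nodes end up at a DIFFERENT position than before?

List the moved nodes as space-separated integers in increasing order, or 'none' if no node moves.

Answer: 2 4

Derivation:
Old toposort: [1, 2, 4, 3, 0]
Added edge 4->2
Recompute Kahn (smallest-id tiebreak):
  initial in-degrees: [2, 0, 2, 2, 0]
  ready (indeg=0): [1, 4]
  pop 1: indeg[2]->1; indeg[3]->1 | ready=[4] | order so far=[1]
  pop 4: indeg[0]->1; indeg[2]->0; indeg[3]->0 | ready=[2, 3] | order so far=[1, 4]
  pop 2: no out-edges | ready=[3] | order so far=[1, 4, 2]
  pop 3: indeg[0]->0 | ready=[0] | order so far=[1, 4, 2, 3]
  pop 0: no out-edges | ready=[] | order so far=[1, 4, 2, 3, 0]
New canonical toposort: [1, 4, 2, 3, 0]
Compare positions:
  Node 0: index 4 -> 4 (same)
  Node 1: index 0 -> 0 (same)
  Node 2: index 1 -> 2 (moved)
  Node 3: index 3 -> 3 (same)
  Node 4: index 2 -> 1 (moved)
Nodes that changed position: 2 4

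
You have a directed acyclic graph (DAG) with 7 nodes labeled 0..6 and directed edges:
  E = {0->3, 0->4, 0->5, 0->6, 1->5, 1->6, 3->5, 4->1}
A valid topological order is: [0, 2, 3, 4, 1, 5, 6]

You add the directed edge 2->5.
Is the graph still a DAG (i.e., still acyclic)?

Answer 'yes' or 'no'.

Given toposort: [0, 2, 3, 4, 1, 5, 6]
Position of 2: index 1; position of 5: index 5
New edge 2->5: forward
Forward edge: respects the existing order. Still a DAG, same toposort still valid.
Still a DAG? yes

Answer: yes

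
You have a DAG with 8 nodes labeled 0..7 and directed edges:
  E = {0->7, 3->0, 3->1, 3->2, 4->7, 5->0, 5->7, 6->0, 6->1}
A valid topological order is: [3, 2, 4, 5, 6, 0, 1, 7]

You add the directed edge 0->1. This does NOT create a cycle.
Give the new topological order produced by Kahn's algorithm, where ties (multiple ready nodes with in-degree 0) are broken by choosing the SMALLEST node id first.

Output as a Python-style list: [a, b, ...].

Old toposort: [3, 2, 4, 5, 6, 0, 1, 7]
Added edge: 0->1
Position of 0 (5) < position of 1 (6). Old order still valid.
Run Kahn's algorithm (break ties by smallest node id):
  initial in-degrees: [3, 3, 1, 0, 0, 0, 0, 3]
  ready (indeg=0): [3, 4, 5, 6]
  pop 3: indeg[0]->2; indeg[1]->2; indeg[2]->0 | ready=[2, 4, 5, 6] | order so far=[3]
  pop 2: no out-edges | ready=[4, 5, 6] | order so far=[3, 2]
  pop 4: indeg[7]->2 | ready=[5, 6] | order so far=[3, 2, 4]
  pop 5: indeg[0]->1; indeg[7]->1 | ready=[6] | order so far=[3, 2, 4, 5]
  pop 6: indeg[0]->0; indeg[1]->1 | ready=[0] | order so far=[3, 2, 4, 5, 6]
  pop 0: indeg[1]->0; indeg[7]->0 | ready=[1, 7] | order so far=[3, 2, 4, 5, 6, 0]
  pop 1: no out-edges | ready=[7] | order so far=[3, 2, 4, 5, 6, 0, 1]
  pop 7: no out-edges | ready=[] | order so far=[3, 2, 4, 5, 6, 0, 1, 7]
  Result: [3, 2, 4, 5, 6, 0, 1, 7]

Answer: [3, 2, 4, 5, 6, 0, 1, 7]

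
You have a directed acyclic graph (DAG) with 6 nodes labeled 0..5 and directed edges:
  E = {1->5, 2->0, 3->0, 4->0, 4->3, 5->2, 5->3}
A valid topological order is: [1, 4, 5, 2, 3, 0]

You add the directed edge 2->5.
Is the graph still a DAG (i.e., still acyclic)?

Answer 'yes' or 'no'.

Answer: no

Derivation:
Given toposort: [1, 4, 5, 2, 3, 0]
Position of 2: index 3; position of 5: index 2
New edge 2->5: backward (u after v in old order)
Backward edge: old toposort is now invalid. Check if this creates a cycle.
Does 5 already reach 2? Reachable from 5: [0, 2, 3, 5]. YES -> cycle!
Still a DAG? no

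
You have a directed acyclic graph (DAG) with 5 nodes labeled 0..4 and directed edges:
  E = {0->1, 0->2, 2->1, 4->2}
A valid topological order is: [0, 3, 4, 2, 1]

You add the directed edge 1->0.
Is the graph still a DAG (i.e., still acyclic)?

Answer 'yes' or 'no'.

Given toposort: [0, 3, 4, 2, 1]
Position of 1: index 4; position of 0: index 0
New edge 1->0: backward (u after v in old order)
Backward edge: old toposort is now invalid. Check if this creates a cycle.
Does 0 already reach 1? Reachable from 0: [0, 1, 2]. YES -> cycle!
Still a DAG? no

Answer: no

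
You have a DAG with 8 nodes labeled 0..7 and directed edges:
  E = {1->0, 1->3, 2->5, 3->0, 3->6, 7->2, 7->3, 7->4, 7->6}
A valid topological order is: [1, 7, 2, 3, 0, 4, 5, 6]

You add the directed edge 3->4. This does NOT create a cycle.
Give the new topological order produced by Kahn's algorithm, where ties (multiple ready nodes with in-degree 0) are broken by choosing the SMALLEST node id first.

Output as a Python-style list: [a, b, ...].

Answer: [1, 7, 2, 3, 0, 4, 5, 6]

Derivation:
Old toposort: [1, 7, 2, 3, 0, 4, 5, 6]
Added edge: 3->4
Position of 3 (3) < position of 4 (5). Old order still valid.
Run Kahn's algorithm (break ties by smallest node id):
  initial in-degrees: [2, 0, 1, 2, 2, 1, 2, 0]
  ready (indeg=0): [1, 7]
  pop 1: indeg[0]->1; indeg[3]->1 | ready=[7] | order so far=[1]
  pop 7: indeg[2]->0; indeg[3]->0; indeg[4]->1; indeg[6]->1 | ready=[2, 3] | order so far=[1, 7]
  pop 2: indeg[5]->0 | ready=[3, 5] | order so far=[1, 7, 2]
  pop 3: indeg[0]->0; indeg[4]->0; indeg[6]->0 | ready=[0, 4, 5, 6] | order so far=[1, 7, 2, 3]
  pop 0: no out-edges | ready=[4, 5, 6] | order so far=[1, 7, 2, 3, 0]
  pop 4: no out-edges | ready=[5, 6] | order so far=[1, 7, 2, 3, 0, 4]
  pop 5: no out-edges | ready=[6] | order so far=[1, 7, 2, 3, 0, 4, 5]
  pop 6: no out-edges | ready=[] | order so far=[1, 7, 2, 3, 0, 4, 5, 6]
  Result: [1, 7, 2, 3, 0, 4, 5, 6]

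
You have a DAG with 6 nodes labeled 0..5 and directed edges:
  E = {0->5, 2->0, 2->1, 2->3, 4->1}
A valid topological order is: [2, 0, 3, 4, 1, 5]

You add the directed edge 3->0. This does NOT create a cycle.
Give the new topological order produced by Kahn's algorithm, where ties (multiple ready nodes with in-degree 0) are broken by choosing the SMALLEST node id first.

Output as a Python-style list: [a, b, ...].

Old toposort: [2, 0, 3, 4, 1, 5]
Added edge: 3->0
Position of 3 (2) > position of 0 (1). Must reorder: 3 must now come before 0.
Run Kahn's algorithm (break ties by smallest node id):
  initial in-degrees: [2, 2, 0, 1, 0, 1]
  ready (indeg=0): [2, 4]
  pop 2: indeg[0]->1; indeg[1]->1; indeg[3]->0 | ready=[3, 4] | order so far=[2]
  pop 3: indeg[0]->0 | ready=[0, 4] | order so far=[2, 3]
  pop 0: indeg[5]->0 | ready=[4, 5] | order so far=[2, 3, 0]
  pop 4: indeg[1]->0 | ready=[1, 5] | order so far=[2, 3, 0, 4]
  pop 1: no out-edges | ready=[5] | order so far=[2, 3, 0, 4, 1]
  pop 5: no out-edges | ready=[] | order so far=[2, 3, 0, 4, 1, 5]
  Result: [2, 3, 0, 4, 1, 5]

Answer: [2, 3, 0, 4, 1, 5]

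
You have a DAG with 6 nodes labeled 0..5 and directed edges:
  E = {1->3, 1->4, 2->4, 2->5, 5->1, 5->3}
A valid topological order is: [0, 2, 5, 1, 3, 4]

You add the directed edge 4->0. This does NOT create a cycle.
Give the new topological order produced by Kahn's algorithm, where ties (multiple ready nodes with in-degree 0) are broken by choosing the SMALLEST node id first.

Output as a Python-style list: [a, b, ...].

Old toposort: [0, 2, 5, 1, 3, 4]
Added edge: 4->0
Position of 4 (5) > position of 0 (0). Must reorder: 4 must now come before 0.
Run Kahn's algorithm (break ties by smallest node id):
  initial in-degrees: [1, 1, 0, 2, 2, 1]
  ready (indeg=0): [2]
  pop 2: indeg[4]->1; indeg[5]->0 | ready=[5] | order so far=[2]
  pop 5: indeg[1]->0; indeg[3]->1 | ready=[1] | order so far=[2, 5]
  pop 1: indeg[3]->0; indeg[4]->0 | ready=[3, 4] | order so far=[2, 5, 1]
  pop 3: no out-edges | ready=[4] | order so far=[2, 5, 1, 3]
  pop 4: indeg[0]->0 | ready=[0] | order so far=[2, 5, 1, 3, 4]
  pop 0: no out-edges | ready=[] | order so far=[2, 5, 1, 3, 4, 0]
  Result: [2, 5, 1, 3, 4, 0]

Answer: [2, 5, 1, 3, 4, 0]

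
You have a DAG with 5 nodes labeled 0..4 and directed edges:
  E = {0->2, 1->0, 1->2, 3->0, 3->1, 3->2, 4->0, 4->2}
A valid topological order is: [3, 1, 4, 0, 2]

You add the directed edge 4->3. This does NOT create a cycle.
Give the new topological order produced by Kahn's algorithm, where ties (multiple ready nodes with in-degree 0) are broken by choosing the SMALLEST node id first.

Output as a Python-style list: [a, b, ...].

Old toposort: [3, 1, 4, 0, 2]
Added edge: 4->3
Position of 4 (2) > position of 3 (0). Must reorder: 4 must now come before 3.
Run Kahn's algorithm (break ties by smallest node id):
  initial in-degrees: [3, 1, 4, 1, 0]
  ready (indeg=0): [4]
  pop 4: indeg[0]->2; indeg[2]->3; indeg[3]->0 | ready=[3] | order so far=[4]
  pop 3: indeg[0]->1; indeg[1]->0; indeg[2]->2 | ready=[1] | order so far=[4, 3]
  pop 1: indeg[0]->0; indeg[2]->1 | ready=[0] | order so far=[4, 3, 1]
  pop 0: indeg[2]->0 | ready=[2] | order so far=[4, 3, 1, 0]
  pop 2: no out-edges | ready=[] | order so far=[4, 3, 1, 0, 2]
  Result: [4, 3, 1, 0, 2]

Answer: [4, 3, 1, 0, 2]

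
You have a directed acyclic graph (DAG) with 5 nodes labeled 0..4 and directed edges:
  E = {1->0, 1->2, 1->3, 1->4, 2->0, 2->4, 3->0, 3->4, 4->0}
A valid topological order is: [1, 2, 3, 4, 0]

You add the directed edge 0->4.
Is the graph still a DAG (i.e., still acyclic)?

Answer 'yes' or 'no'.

Answer: no

Derivation:
Given toposort: [1, 2, 3, 4, 0]
Position of 0: index 4; position of 4: index 3
New edge 0->4: backward (u after v in old order)
Backward edge: old toposort is now invalid. Check if this creates a cycle.
Does 4 already reach 0? Reachable from 4: [0, 4]. YES -> cycle!
Still a DAG? no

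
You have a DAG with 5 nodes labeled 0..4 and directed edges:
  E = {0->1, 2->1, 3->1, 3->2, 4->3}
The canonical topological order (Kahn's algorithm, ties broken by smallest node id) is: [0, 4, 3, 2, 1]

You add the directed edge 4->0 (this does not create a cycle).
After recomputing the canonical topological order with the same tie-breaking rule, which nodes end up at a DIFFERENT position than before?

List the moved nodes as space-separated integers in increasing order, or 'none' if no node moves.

Old toposort: [0, 4, 3, 2, 1]
Added edge 4->0
Recompute Kahn (smallest-id tiebreak):
  initial in-degrees: [1, 3, 1, 1, 0]
  ready (indeg=0): [4]
  pop 4: indeg[0]->0; indeg[3]->0 | ready=[0, 3] | order so far=[4]
  pop 0: indeg[1]->2 | ready=[3] | order so far=[4, 0]
  pop 3: indeg[1]->1; indeg[2]->0 | ready=[2] | order so far=[4, 0, 3]
  pop 2: indeg[1]->0 | ready=[1] | order so far=[4, 0, 3, 2]
  pop 1: no out-edges | ready=[] | order so far=[4, 0, 3, 2, 1]
New canonical toposort: [4, 0, 3, 2, 1]
Compare positions:
  Node 0: index 0 -> 1 (moved)
  Node 1: index 4 -> 4 (same)
  Node 2: index 3 -> 3 (same)
  Node 3: index 2 -> 2 (same)
  Node 4: index 1 -> 0 (moved)
Nodes that changed position: 0 4

Answer: 0 4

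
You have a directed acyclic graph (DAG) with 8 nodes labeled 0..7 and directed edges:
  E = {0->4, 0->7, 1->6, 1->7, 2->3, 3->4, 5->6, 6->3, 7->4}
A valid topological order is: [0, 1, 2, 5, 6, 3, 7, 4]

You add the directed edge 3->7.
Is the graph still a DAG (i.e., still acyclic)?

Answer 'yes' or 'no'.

Given toposort: [0, 1, 2, 5, 6, 3, 7, 4]
Position of 3: index 5; position of 7: index 6
New edge 3->7: forward
Forward edge: respects the existing order. Still a DAG, same toposort still valid.
Still a DAG? yes

Answer: yes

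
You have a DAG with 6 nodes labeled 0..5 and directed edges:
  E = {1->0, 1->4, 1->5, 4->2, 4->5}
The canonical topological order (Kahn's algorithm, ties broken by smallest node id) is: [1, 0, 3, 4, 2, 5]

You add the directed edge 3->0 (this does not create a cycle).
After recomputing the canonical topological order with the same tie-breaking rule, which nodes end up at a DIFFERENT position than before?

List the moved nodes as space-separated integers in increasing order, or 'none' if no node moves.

Answer: 0 3

Derivation:
Old toposort: [1, 0, 3, 4, 2, 5]
Added edge 3->0
Recompute Kahn (smallest-id tiebreak):
  initial in-degrees: [2, 0, 1, 0, 1, 2]
  ready (indeg=0): [1, 3]
  pop 1: indeg[0]->1; indeg[4]->0; indeg[5]->1 | ready=[3, 4] | order so far=[1]
  pop 3: indeg[0]->0 | ready=[0, 4] | order so far=[1, 3]
  pop 0: no out-edges | ready=[4] | order so far=[1, 3, 0]
  pop 4: indeg[2]->0; indeg[5]->0 | ready=[2, 5] | order so far=[1, 3, 0, 4]
  pop 2: no out-edges | ready=[5] | order so far=[1, 3, 0, 4, 2]
  pop 5: no out-edges | ready=[] | order so far=[1, 3, 0, 4, 2, 5]
New canonical toposort: [1, 3, 0, 4, 2, 5]
Compare positions:
  Node 0: index 1 -> 2 (moved)
  Node 1: index 0 -> 0 (same)
  Node 2: index 4 -> 4 (same)
  Node 3: index 2 -> 1 (moved)
  Node 4: index 3 -> 3 (same)
  Node 5: index 5 -> 5 (same)
Nodes that changed position: 0 3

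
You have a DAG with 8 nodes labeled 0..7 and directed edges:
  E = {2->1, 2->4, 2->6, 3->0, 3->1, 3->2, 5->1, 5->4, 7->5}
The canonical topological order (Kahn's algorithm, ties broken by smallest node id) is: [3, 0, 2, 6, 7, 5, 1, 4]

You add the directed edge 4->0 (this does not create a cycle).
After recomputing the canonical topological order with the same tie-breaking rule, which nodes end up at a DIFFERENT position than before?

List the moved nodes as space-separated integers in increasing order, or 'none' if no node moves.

Answer: 0 1 2 4 5 6 7

Derivation:
Old toposort: [3, 0, 2, 6, 7, 5, 1, 4]
Added edge 4->0
Recompute Kahn (smallest-id tiebreak):
  initial in-degrees: [2, 3, 1, 0, 2, 1, 1, 0]
  ready (indeg=0): [3, 7]
  pop 3: indeg[0]->1; indeg[1]->2; indeg[2]->0 | ready=[2, 7] | order so far=[3]
  pop 2: indeg[1]->1; indeg[4]->1; indeg[6]->0 | ready=[6, 7] | order so far=[3, 2]
  pop 6: no out-edges | ready=[7] | order so far=[3, 2, 6]
  pop 7: indeg[5]->0 | ready=[5] | order so far=[3, 2, 6, 7]
  pop 5: indeg[1]->0; indeg[4]->0 | ready=[1, 4] | order so far=[3, 2, 6, 7, 5]
  pop 1: no out-edges | ready=[4] | order so far=[3, 2, 6, 7, 5, 1]
  pop 4: indeg[0]->0 | ready=[0] | order so far=[3, 2, 6, 7, 5, 1, 4]
  pop 0: no out-edges | ready=[] | order so far=[3, 2, 6, 7, 5, 1, 4, 0]
New canonical toposort: [3, 2, 6, 7, 5, 1, 4, 0]
Compare positions:
  Node 0: index 1 -> 7 (moved)
  Node 1: index 6 -> 5 (moved)
  Node 2: index 2 -> 1 (moved)
  Node 3: index 0 -> 0 (same)
  Node 4: index 7 -> 6 (moved)
  Node 5: index 5 -> 4 (moved)
  Node 6: index 3 -> 2 (moved)
  Node 7: index 4 -> 3 (moved)
Nodes that changed position: 0 1 2 4 5 6 7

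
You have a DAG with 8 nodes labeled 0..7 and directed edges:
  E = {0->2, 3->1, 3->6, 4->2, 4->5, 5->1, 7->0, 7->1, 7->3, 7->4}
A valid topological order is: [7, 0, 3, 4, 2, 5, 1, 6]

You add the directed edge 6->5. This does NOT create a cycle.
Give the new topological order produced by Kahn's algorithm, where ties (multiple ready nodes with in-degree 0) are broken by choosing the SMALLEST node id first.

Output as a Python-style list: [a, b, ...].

Old toposort: [7, 0, 3, 4, 2, 5, 1, 6]
Added edge: 6->5
Position of 6 (7) > position of 5 (5). Must reorder: 6 must now come before 5.
Run Kahn's algorithm (break ties by smallest node id):
  initial in-degrees: [1, 3, 2, 1, 1, 2, 1, 0]
  ready (indeg=0): [7]
  pop 7: indeg[0]->0; indeg[1]->2; indeg[3]->0; indeg[4]->0 | ready=[0, 3, 4] | order so far=[7]
  pop 0: indeg[2]->1 | ready=[3, 4] | order so far=[7, 0]
  pop 3: indeg[1]->1; indeg[6]->0 | ready=[4, 6] | order so far=[7, 0, 3]
  pop 4: indeg[2]->0; indeg[5]->1 | ready=[2, 6] | order so far=[7, 0, 3, 4]
  pop 2: no out-edges | ready=[6] | order so far=[7, 0, 3, 4, 2]
  pop 6: indeg[5]->0 | ready=[5] | order so far=[7, 0, 3, 4, 2, 6]
  pop 5: indeg[1]->0 | ready=[1] | order so far=[7, 0, 3, 4, 2, 6, 5]
  pop 1: no out-edges | ready=[] | order so far=[7, 0, 3, 4, 2, 6, 5, 1]
  Result: [7, 0, 3, 4, 2, 6, 5, 1]

Answer: [7, 0, 3, 4, 2, 6, 5, 1]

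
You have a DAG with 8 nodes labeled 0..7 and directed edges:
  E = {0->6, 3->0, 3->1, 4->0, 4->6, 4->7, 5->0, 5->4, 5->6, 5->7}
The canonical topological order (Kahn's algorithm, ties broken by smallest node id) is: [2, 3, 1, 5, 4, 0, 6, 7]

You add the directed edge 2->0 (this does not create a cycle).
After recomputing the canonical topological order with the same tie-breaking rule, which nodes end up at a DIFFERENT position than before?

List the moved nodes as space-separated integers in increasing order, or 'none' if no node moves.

Answer: none

Derivation:
Old toposort: [2, 3, 1, 5, 4, 0, 6, 7]
Added edge 2->0
Recompute Kahn (smallest-id tiebreak):
  initial in-degrees: [4, 1, 0, 0, 1, 0, 3, 2]
  ready (indeg=0): [2, 3, 5]
  pop 2: indeg[0]->3 | ready=[3, 5] | order so far=[2]
  pop 3: indeg[0]->2; indeg[1]->0 | ready=[1, 5] | order so far=[2, 3]
  pop 1: no out-edges | ready=[5] | order so far=[2, 3, 1]
  pop 5: indeg[0]->1; indeg[4]->0; indeg[6]->2; indeg[7]->1 | ready=[4] | order so far=[2, 3, 1, 5]
  pop 4: indeg[0]->0; indeg[6]->1; indeg[7]->0 | ready=[0, 7] | order so far=[2, 3, 1, 5, 4]
  pop 0: indeg[6]->0 | ready=[6, 7] | order so far=[2, 3, 1, 5, 4, 0]
  pop 6: no out-edges | ready=[7] | order so far=[2, 3, 1, 5, 4, 0, 6]
  pop 7: no out-edges | ready=[] | order so far=[2, 3, 1, 5, 4, 0, 6, 7]
New canonical toposort: [2, 3, 1, 5, 4, 0, 6, 7]
Compare positions:
  Node 0: index 5 -> 5 (same)
  Node 1: index 2 -> 2 (same)
  Node 2: index 0 -> 0 (same)
  Node 3: index 1 -> 1 (same)
  Node 4: index 4 -> 4 (same)
  Node 5: index 3 -> 3 (same)
  Node 6: index 6 -> 6 (same)
  Node 7: index 7 -> 7 (same)
Nodes that changed position: none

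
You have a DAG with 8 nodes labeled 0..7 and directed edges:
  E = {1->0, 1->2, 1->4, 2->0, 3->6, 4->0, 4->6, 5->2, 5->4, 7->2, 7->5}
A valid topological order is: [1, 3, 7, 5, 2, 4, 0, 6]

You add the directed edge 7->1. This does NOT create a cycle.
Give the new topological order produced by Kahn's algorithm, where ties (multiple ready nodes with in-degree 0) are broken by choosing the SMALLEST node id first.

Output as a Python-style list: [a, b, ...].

Old toposort: [1, 3, 7, 5, 2, 4, 0, 6]
Added edge: 7->1
Position of 7 (2) > position of 1 (0). Must reorder: 7 must now come before 1.
Run Kahn's algorithm (break ties by smallest node id):
  initial in-degrees: [3, 1, 3, 0, 2, 1, 2, 0]
  ready (indeg=0): [3, 7]
  pop 3: indeg[6]->1 | ready=[7] | order so far=[3]
  pop 7: indeg[1]->0; indeg[2]->2; indeg[5]->0 | ready=[1, 5] | order so far=[3, 7]
  pop 1: indeg[0]->2; indeg[2]->1; indeg[4]->1 | ready=[5] | order so far=[3, 7, 1]
  pop 5: indeg[2]->0; indeg[4]->0 | ready=[2, 4] | order so far=[3, 7, 1, 5]
  pop 2: indeg[0]->1 | ready=[4] | order so far=[3, 7, 1, 5, 2]
  pop 4: indeg[0]->0; indeg[6]->0 | ready=[0, 6] | order so far=[3, 7, 1, 5, 2, 4]
  pop 0: no out-edges | ready=[6] | order so far=[3, 7, 1, 5, 2, 4, 0]
  pop 6: no out-edges | ready=[] | order so far=[3, 7, 1, 5, 2, 4, 0, 6]
  Result: [3, 7, 1, 5, 2, 4, 0, 6]

Answer: [3, 7, 1, 5, 2, 4, 0, 6]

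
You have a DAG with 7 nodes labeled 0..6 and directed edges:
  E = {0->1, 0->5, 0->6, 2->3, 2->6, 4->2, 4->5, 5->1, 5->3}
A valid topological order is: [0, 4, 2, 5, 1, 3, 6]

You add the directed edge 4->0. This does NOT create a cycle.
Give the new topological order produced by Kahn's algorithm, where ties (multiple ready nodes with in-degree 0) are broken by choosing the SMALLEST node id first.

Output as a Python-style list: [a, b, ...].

Answer: [4, 0, 2, 5, 1, 3, 6]

Derivation:
Old toposort: [0, 4, 2, 5, 1, 3, 6]
Added edge: 4->0
Position of 4 (1) > position of 0 (0). Must reorder: 4 must now come before 0.
Run Kahn's algorithm (break ties by smallest node id):
  initial in-degrees: [1, 2, 1, 2, 0, 2, 2]
  ready (indeg=0): [4]
  pop 4: indeg[0]->0; indeg[2]->0; indeg[5]->1 | ready=[0, 2] | order so far=[4]
  pop 0: indeg[1]->1; indeg[5]->0; indeg[6]->1 | ready=[2, 5] | order so far=[4, 0]
  pop 2: indeg[3]->1; indeg[6]->0 | ready=[5, 6] | order so far=[4, 0, 2]
  pop 5: indeg[1]->0; indeg[3]->0 | ready=[1, 3, 6] | order so far=[4, 0, 2, 5]
  pop 1: no out-edges | ready=[3, 6] | order so far=[4, 0, 2, 5, 1]
  pop 3: no out-edges | ready=[6] | order so far=[4, 0, 2, 5, 1, 3]
  pop 6: no out-edges | ready=[] | order so far=[4, 0, 2, 5, 1, 3, 6]
  Result: [4, 0, 2, 5, 1, 3, 6]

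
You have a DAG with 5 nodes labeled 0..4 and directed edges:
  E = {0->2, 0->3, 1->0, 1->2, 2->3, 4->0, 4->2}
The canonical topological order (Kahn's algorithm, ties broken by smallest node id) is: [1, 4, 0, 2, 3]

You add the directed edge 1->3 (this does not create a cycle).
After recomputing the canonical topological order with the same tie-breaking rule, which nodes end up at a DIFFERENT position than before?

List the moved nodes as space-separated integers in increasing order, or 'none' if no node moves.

Old toposort: [1, 4, 0, 2, 3]
Added edge 1->3
Recompute Kahn (smallest-id tiebreak):
  initial in-degrees: [2, 0, 3, 3, 0]
  ready (indeg=0): [1, 4]
  pop 1: indeg[0]->1; indeg[2]->2; indeg[3]->2 | ready=[4] | order so far=[1]
  pop 4: indeg[0]->0; indeg[2]->1 | ready=[0] | order so far=[1, 4]
  pop 0: indeg[2]->0; indeg[3]->1 | ready=[2] | order so far=[1, 4, 0]
  pop 2: indeg[3]->0 | ready=[3] | order so far=[1, 4, 0, 2]
  pop 3: no out-edges | ready=[] | order so far=[1, 4, 0, 2, 3]
New canonical toposort: [1, 4, 0, 2, 3]
Compare positions:
  Node 0: index 2 -> 2 (same)
  Node 1: index 0 -> 0 (same)
  Node 2: index 3 -> 3 (same)
  Node 3: index 4 -> 4 (same)
  Node 4: index 1 -> 1 (same)
Nodes that changed position: none

Answer: none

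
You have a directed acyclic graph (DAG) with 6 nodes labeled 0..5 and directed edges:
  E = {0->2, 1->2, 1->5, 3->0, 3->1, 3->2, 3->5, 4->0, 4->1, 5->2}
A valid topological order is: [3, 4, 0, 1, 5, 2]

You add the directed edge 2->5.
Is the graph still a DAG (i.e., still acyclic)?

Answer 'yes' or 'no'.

Given toposort: [3, 4, 0, 1, 5, 2]
Position of 2: index 5; position of 5: index 4
New edge 2->5: backward (u after v in old order)
Backward edge: old toposort is now invalid. Check if this creates a cycle.
Does 5 already reach 2? Reachable from 5: [2, 5]. YES -> cycle!
Still a DAG? no

Answer: no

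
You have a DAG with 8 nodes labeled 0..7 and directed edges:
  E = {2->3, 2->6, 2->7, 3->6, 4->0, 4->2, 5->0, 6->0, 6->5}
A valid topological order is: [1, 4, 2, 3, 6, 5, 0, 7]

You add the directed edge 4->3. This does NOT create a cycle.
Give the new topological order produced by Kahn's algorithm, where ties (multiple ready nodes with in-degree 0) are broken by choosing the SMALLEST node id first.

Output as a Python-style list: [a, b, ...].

Old toposort: [1, 4, 2, 3, 6, 5, 0, 7]
Added edge: 4->3
Position of 4 (1) < position of 3 (3). Old order still valid.
Run Kahn's algorithm (break ties by smallest node id):
  initial in-degrees: [3, 0, 1, 2, 0, 1, 2, 1]
  ready (indeg=0): [1, 4]
  pop 1: no out-edges | ready=[4] | order so far=[1]
  pop 4: indeg[0]->2; indeg[2]->0; indeg[3]->1 | ready=[2] | order so far=[1, 4]
  pop 2: indeg[3]->0; indeg[6]->1; indeg[7]->0 | ready=[3, 7] | order so far=[1, 4, 2]
  pop 3: indeg[6]->0 | ready=[6, 7] | order so far=[1, 4, 2, 3]
  pop 6: indeg[0]->1; indeg[5]->0 | ready=[5, 7] | order so far=[1, 4, 2, 3, 6]
  pop 5: indeg[0]->0 | ready=[0, 7] | order so far=[1, 4, 2, 3, 6, 5]
  pop 0: no out-edges | ready=[7] | order so far=[1, 4, 2, 3, 6, 5, 0]
  pop 7: no out-edges | ready=[] | order so far=[1, 4, 2, 3, 6, 5, 0, 7]
  Result: [1, 4, 2, 3, 6, 5, 0, 7]

Answer: [1, 4, 2, 3, 6, 5, 0, 7]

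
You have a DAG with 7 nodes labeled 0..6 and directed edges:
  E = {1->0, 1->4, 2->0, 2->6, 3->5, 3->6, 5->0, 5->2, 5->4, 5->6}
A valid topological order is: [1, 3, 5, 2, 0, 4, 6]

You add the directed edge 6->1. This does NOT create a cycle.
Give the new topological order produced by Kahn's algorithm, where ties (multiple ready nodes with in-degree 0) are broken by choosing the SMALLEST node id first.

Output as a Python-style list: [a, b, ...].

Old toposort: [1, 3, 5, 2, 0, 4, 6]
Added edge: 6->1
Position of 6 (6) > position of 1 (0). Must reorder: 6 must now come before 1.
Run Kahn's algorithm (break ties by smallest node id):
  initial in-degrees: [3, 1, 1, 0, 2, 1, 3]
  ready (indeg=0): [3]
  pop 3: indeg[5]->0; indeg[6]->2 | ready=[5] | order so far=[3]
  pop 5: indeg[0]->2; indeg[2]->0; indeg[4]->1; indeg[6]->1 | ready=[2] | order so far=[3, 5]
  pop 2: indeg[0]->1; indeg[6]->0 | ready=[6] | order so far=[3, 5, 2]
  pop 6: indeg[1]->0 | ready=[1] | order so far=[3, 5, 2, 6]
  pop 1: indeg[0]->0; indeg[4]->0 | ready=[0, 4] | order so far=[3, 5, 2, 6, 1]
  pop 0: no out-edges | ready=[4] | order so far=[3, 5, 2, 6, 1, 0]
  pop 4: no out-edges | ready=[] | order so far=[3, 5, 2, 6, 1, 0, 4]
  Result: [3, 5, 2, 6, 1, 0, 4]

Answer: [3, 5, 2, 6, 1, 0, 4]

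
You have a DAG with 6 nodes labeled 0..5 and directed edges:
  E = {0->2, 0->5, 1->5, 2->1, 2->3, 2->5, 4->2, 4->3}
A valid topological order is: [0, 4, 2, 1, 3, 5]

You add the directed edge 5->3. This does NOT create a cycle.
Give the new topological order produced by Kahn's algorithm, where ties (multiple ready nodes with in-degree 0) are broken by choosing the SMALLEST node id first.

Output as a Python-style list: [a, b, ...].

Answer: [0, 4, 2, 1, 5, 3]

Derivation:
Old toposort: [0, 4, 2, 1, 3, 5]
Added edge: 5->3
Position of 5 (5) > position of 3 (4). Must reorder: 5 must now come before 3.
Run Kahn's algorithm (break ties by smallest node id):
  initial in-degrees: [0, 1, 2, 3, 0, 3]
  ready (indeg=0): [0, 4]
  pop 0: indeg[2]->1; indeg[5]->2 | ready=[4] | order so far=[0]
  pop 4: indeg[2]->0; indeg[3]->2 | ready=[2] | order so far=[0, 4]
  pop 2: indeg[1]->0; indeg[3]->1; indeg[5]->1 | ready=[1] | order so far=[0, 4, 2]
  pop 1: indeg[5]->0 | ready=[5] | order so far=[0, 4, 2, 1]
  pop 5: indeg[3]->0 | ready=[3] | order so far=[0, 4, 2, 1, 5]
  pop 3: no out-edges | ready=[] | order so far=[0, 4, 2, 1, 5, 3]
  Result: [0, 4, 2, 1, 5, 3]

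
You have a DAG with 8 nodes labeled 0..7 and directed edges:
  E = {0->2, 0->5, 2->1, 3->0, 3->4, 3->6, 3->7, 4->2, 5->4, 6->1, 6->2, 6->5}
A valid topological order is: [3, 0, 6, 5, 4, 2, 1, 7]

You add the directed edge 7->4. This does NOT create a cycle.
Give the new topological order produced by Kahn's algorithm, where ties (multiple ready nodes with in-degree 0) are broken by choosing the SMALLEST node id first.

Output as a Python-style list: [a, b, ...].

Answer: [3, 0, 6, 5, 7, 4, 2, 1]

Derivation:
Old toposort: [3, 0, 6, 5, 4, 2, 1, 7]
Added edge: 7->4
Position of 7 (7) > position of 4 (4). Must reorder: 7 must now come before 4.
Run Kahn's algorithm (break ties by smallest node id):
  initial in-degrees: [1, 2, 3, 0, 3, 2, 1, 1]
  ready (indeg=0): [3]
  pop 3: indeg[0]->0; indeg[4]->2; indeg[6]->0; indeg[7]->0 | ready=[0, 6, 7] | order so far=[3]
  pop 0: indeg[2]->2; indeg[5]->1 | ready=[6, 7] | order so far=[3, 0]
  pop 6: indeg[1]->1; indeg[2]->1; indeg[5]->0 | ready=[5, 7] | order so far=[3, 0, 6]
  pop 5: indeg[4]->1 | ready=[7] | order so far=[3, 0, 6, 5]
  pop 7: indeg[4]->0 | ready=[4] | order so far=[3, 0, 6, 5, 7]
  pop 4: indeg[2]->0 | ready=[2] | order so far=[3, 0, 6, 5, 7, 4]
  pop 2: indeg[1]->0 | ready=[1] | order so far=[3, 0, 6, 5, 7, 4, 2]
  pop 1: no out-edges | ready=[] | order so far=[3, 0, 6, 5, 7, 4, 2, 1]
  Result: [3, 0, 6, 5, 7, 4, 2, 1]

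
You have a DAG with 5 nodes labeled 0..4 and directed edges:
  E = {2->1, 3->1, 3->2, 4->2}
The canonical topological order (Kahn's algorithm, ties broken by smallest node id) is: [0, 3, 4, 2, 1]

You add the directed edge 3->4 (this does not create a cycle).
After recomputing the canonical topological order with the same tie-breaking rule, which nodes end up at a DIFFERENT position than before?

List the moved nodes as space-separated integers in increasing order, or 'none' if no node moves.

Answer: none

Derivation:
Old toposort: [0, 3, 4, 2, 1]
Added edge 3->4
Recompute Kahn (smallest-id tiebreak):
  initial in-degrees: [0, 2, 2, 0, 1]
  ready (indeg=0): [0, 3]
  pop 0: no out-edges | ready=[3] | order so far=[0]
  pop 3: indeg[1]->1; indeg[2]->1; indeg[4]->0 | ready=[4] | order so far=[0, 3]
  pop 4: indeg[2]->0 | ready=[2] | order so far=[0, 3, 4]
  pop 2: indeg[1]->0 | ready=[1] | order so far=[0, 3, 4, 2]
  pop 1: no out-edges | ready=[] | order so far=[0, 3, 4, 2, 1]
New canonical toposort: [0, 3, 4, 2, 1]
Compare positions:
  Node 0: index 0 -> 0 (same)
  Node 1: index 4 -> 4 (same)
  Node 2: index 3 -> 3 (same)
  Node 3: index 1 -> 1 (same)
  Node 4: index 2 -> 2 (same)
Nodes that changed position: none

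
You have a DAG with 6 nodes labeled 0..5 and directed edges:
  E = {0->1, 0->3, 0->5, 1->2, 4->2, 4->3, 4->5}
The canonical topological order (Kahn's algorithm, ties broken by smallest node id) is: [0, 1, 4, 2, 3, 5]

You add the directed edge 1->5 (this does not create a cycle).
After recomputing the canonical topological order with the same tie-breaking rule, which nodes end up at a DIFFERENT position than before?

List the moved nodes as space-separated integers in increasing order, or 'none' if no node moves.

Answer: none

Derivation:
Old toposort: [0, 1, 4, 2, 3, 5]
Added edge 1->5
Recompute Kahn (smallest-id tiebreak):
  initial in-degrees: [0, 1, 2, 2, 0, 3]
  ready (indeg=0): [0, 4]
  pop 0: indeg[1]->0; indeg[3]->1; indeg[5]->2 | ready=[1, 4] | order so far=[0]
  pop 1: indeg[2]->1; indeg[5]->1 | ready=[4] | order so far=[0, 1]
  pop 4: indeg[2]->0; indeg[3]->0; indeg[5]->0 | ready=[2, 3, 5] | order so far=[0, 1, 4]
  pop 2: no out-edges | ready=[3, 5] | order so far=[0, 1, 4, 2]
  pop 3: no out-edges | ready=[5] | order so far=[0, 1, 4, 2, 3]
  pop 5: no out-edges | ready=[] | order so far=[0, 1, 4, 2, 3, 5]
New canonical toposort: [0, 1, 4, 2, 3, 5]
Compare positions:
  Node 0: index 0 -> 0 (same)
  Node 1: index 1 -> 1 (same)
  Node 2: index 3 -> 3 (same)
  Node 3: index 4 -> 4 (same)
  Node 4: index 2 -> 2 (same)
  Node 5: index 5 -> 5 (same)
Nodes that changed position: none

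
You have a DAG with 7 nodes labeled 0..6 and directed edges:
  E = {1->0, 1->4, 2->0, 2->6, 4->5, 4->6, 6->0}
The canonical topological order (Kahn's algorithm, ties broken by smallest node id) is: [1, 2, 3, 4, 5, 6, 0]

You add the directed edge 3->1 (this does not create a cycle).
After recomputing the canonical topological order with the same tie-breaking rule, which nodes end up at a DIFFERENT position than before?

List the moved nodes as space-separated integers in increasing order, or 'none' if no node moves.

Answer: 1 2 3

Derivation:
Old toposort: [1, 2, 3, 4, 5, 6, 0]
Added edge 3->1
Recompute Kahn (smallest-id tiebreak):
  initial in-degrees: [3, 1, 0, 0, 1, 1, 2]
  ready (indeg=0): [2, 3]
  pop 2: indeg[0]->2; indeg[6]->1 | ready=[3] | order so far=[2]
  pop 3: indeg[1]->0 | ready=[1] | order so far=[2, 3]
  pop 1: indeg[0]->1; indeg[4]->0 | ready=[4] | order so far=[2, 3, 1]
  pop 4: indeg[5]->0; indeg[6]->0 | ready=[5, 6] | order so far=[2, 3, 1, 4]
  pop 5: no out-edges | ready=[6] | order so far=[2, 3, 1, 4, 5]
  pop 6: indeg[0]->0 | ready=[0] | order so far=[2, 3, 1, 4, 5, 6]
  pop 0: no out-edges | ready=[] | order so far=[2, 3, 1, 4, 5, 6, 0]
New canonical toposort: [2, 3, 1, 4, 5, 6, 0]
Compare positions:
  Node 0: index 6 -> 6 (same)
  Node 1: index 0 -> 2 (moved)
  Node 2: index 1 -> 0 (moved)
  Node 3: index 2 -> 1 (moved)
  Node 4: index 3 -> 3 (same)
  Node 5: index 4 -> 4 (same)
  Node 6: index 5 -> 5 (same)
Nodes that changed position: 1 2 3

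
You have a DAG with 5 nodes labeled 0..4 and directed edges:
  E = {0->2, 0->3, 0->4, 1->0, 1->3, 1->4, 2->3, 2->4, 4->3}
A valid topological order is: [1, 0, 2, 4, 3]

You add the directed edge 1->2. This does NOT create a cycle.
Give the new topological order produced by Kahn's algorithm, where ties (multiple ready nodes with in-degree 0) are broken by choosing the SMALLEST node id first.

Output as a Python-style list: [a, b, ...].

Answer: [1, 0, 2, 4, 3]

Derivation:
Old toposort: [1, 0, 2, 4, 3]
Added edge: 1->2
Position of 1 (0) < position of 2 (2). Old order still valid.
Run Kahn's algorithm (break ties by smallest node id):
  initial in-degrees: [1, 0, 2, 4, 3]
  ready (indeg=0): [1]
  pop 1: indeg[0]->0; indeg[2]->1; indeg[3]->3; indeg[4]->2 | ready=[0] | order so far=[1]
  pop 0: indeg[2]->0; indeg[3]->2; indeg[4]->1 | ready=[2] | order so far=[1, 0]
  pop 2: indeg[3]->1; indeg[4]->0 | ready=[4] | order so far=[1, 0, 2]
  pop 4: indeg[3]->0 | ready=[3] | order so far=[1, 0, 2, 4]
  pop 3: no out-edges | ready=[] | order so far=[1, 0, 2, 4, 3]
  Result: [1, 0, 2, 4, 3]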